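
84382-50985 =33397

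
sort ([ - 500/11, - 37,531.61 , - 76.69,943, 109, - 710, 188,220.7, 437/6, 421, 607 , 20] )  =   [ - 710 ,-76.69,-500/11, - 37,20, 437/6,109,188, 220.7, 421,531.61,607,943 ] 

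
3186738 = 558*5711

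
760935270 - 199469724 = 561465546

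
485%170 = 145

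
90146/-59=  - 1528  +  6/59 = -1527.90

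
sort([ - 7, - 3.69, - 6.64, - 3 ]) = [ - 7, - 6.64, - 3.69, - 3 ] 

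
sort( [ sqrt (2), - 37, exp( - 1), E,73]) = [ - 37, exp ( - 1),sqrt ( 2 ),E,73] 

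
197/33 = 197/33 = 5.97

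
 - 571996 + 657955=85959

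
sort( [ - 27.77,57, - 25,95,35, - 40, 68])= [ - 40, - 27.77, - 25, 35,57,68,95 ] 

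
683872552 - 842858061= - 158985509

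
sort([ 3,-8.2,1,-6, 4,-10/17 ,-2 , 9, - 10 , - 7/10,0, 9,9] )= [-10, - 8.2, -6, - 2, - 7/10, - 10/17 , 0, 1,3, 4 , 9,9, 9 ] 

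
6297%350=347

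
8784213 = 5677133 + 3107080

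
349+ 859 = 1208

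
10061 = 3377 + 6684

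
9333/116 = 9333/116 = 80.46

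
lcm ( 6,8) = 24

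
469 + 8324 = 8793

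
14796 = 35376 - 20580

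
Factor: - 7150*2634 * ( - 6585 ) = 124015963500 =2^2*3^2 * 5^3*11^1  *  13^1 * 439^2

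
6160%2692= 776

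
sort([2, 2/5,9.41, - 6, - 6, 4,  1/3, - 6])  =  [ - 6, - 6, - 6,1/3, 2/5, 2,4, 9.41]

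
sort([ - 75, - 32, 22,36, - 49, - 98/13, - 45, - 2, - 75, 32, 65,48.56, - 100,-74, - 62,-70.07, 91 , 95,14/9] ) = [ - 100,  -  75,- 75,  -  74, - 70.07, - 62, - 49, - 45, - 32, - 98/13, - 2,14/9,22,  32 , 36,  48.56,65 , 91,  95] 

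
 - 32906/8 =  - 16453/4  =  -  4113.25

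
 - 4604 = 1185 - 5789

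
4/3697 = 4/3697 = 0.00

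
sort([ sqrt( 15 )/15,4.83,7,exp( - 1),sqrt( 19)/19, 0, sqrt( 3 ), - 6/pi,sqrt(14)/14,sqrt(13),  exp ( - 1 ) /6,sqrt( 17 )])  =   [-6/pi,0, exp( - 1)/6,sqrt( 19)/19, sqrt( 15 ) /15, sqrt ( 14 ) /14, exp (-1), sqrt( 3 ),sqrt ( 13), sqrt( 17 ),4.83,7]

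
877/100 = 877/100 = 8.77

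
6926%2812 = 1302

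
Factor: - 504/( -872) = 63/109 = 3^2*7^1  *109^ ( - 1 ) 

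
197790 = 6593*30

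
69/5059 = 69/5059 = 0.01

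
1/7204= 1/7204  =  0.00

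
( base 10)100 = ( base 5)400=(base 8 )144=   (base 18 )5a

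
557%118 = 85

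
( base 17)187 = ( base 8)660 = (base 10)432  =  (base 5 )3212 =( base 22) je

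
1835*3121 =5727035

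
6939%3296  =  347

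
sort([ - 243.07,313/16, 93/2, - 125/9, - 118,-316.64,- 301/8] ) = [ - 316.64, - 243.07, - 118,-301/8,-125/9,313/16, 93/2 ] 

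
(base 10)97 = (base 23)45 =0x61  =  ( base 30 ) 37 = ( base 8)141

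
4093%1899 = 295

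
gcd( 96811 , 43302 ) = 1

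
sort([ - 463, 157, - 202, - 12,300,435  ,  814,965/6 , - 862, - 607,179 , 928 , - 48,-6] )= [ - 862 , - 607, - 463, -202, - 48, - 12, - 6,157, 965/6, 179, 300, 435,814,928] 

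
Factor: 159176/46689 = 808/237 = 2^3*3^(-1)*79^( - 1)*101^1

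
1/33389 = 1/33389 = 0.00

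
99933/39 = 2562  +  5/13 =2562.38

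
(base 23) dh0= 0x1C64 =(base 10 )7268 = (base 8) 16144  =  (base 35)5WN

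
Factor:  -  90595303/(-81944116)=2^( - 2) * 2069^1*43787^1*20486029^(-1)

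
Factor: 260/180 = 3^( - 2 )*13^1 =13/9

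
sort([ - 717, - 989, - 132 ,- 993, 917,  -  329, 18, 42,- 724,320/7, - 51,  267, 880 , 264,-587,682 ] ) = [ - 993,-989, - 724,-717,-587,-329,-132, - 51, 18,42,320/7, 264 , 267, 682, 880,  917] 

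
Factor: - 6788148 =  - 2^2*3^1*331^1 * 1709^1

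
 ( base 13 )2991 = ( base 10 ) 6033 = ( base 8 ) 13621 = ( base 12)35a9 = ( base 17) 13EF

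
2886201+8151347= 11037548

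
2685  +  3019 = 5704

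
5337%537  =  504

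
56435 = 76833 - 20398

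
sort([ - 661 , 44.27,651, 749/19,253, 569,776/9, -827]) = [ -827, - 661,749/19,44.27,776/9,253, 569,651] 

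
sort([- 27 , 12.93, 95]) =[  -  27, 12.93,95] 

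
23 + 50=73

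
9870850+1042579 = 10913429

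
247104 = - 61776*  ( - 4)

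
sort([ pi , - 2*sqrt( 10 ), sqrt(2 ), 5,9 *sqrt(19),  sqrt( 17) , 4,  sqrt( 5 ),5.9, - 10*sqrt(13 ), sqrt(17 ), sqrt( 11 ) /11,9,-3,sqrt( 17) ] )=[-10*sqrt(13 ), - 2*sqrt( 10 ), - 3 , sqrt( 11 )/11,sqrt( 2 ) , sqrt( 5 ),pi,4, sqrt( 17),sqrt( 17), sqrt( 17),5,5.9, 9,  9*sqrt( 19) ] 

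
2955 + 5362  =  8317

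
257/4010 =257/4010=0.06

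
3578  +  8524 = 12102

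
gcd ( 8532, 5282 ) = 2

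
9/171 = 1/19 = 0.05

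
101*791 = 79891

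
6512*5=32560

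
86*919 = 79034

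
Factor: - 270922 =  - 2^1*135461^1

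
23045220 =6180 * 3729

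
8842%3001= 2840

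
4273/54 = 79 + 7/54 = 79.13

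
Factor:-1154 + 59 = - 3^1*5^1*73^1= - 1095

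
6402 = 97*66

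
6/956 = 3/478=0.01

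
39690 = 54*735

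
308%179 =129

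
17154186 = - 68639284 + 85793470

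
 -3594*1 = -3594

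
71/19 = 3 + 14/19 = 3.74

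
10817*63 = 681471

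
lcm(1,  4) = 4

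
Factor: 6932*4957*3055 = 104975677820 = 2^2*5^1*13^1*47^1*1733^1*4957^1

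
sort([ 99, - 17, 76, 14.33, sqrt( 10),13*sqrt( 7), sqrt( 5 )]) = [ - 17, sqrt(5) , sqrt ( 10 ), 14.33, 13*sqrt (7),  76,  99 ] 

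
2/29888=1/14944 = 0.00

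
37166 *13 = 483158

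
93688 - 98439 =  - 4751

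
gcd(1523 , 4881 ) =1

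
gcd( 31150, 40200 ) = 50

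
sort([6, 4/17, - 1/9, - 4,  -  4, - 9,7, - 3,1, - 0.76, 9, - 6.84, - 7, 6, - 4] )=[  -  9, - 7, - 6.84, - 4, - 4, - 4, - 3, - 0.76,-1/9 , 4/17, 1,6,6, 7, 9 ]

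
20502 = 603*34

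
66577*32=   2130464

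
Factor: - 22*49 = - 1078 = - 2^1 * 7^2 * 11^1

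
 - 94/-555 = 94/555 =0.17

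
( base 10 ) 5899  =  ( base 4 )1130023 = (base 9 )8074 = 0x170b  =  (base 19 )g69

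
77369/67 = 77369/67 =1154.76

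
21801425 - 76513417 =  - 54711992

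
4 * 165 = 660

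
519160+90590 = 609750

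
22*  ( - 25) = - 550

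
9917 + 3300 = 13217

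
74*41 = 3034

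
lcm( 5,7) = 35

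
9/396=1/44= 0.02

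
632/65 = 9 + 47/65 = 9.72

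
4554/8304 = 759/1384 = 0.55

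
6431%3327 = 3104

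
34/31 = 1 + 3/31  =  1.10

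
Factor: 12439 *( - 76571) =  - 952466669  =  -7^1 *11^1*1777^1 * 6961^1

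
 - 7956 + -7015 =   -  14971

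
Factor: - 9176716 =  - 2^2 * 43^1*53353^1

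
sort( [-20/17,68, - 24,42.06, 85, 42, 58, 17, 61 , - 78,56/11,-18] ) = [  -  78, - 24, -18, - 20/17, 56/11,17,  42 , 42.06, 58, 61, 68, 85]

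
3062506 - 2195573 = 866933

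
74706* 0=0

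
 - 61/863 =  - 61/863  =  - 0.07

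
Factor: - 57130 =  - 2^1*5^1*29^1*  197^1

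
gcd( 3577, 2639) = 7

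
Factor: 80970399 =3^2 * 8996711^1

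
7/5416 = 7/5416  =  0.00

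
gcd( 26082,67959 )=81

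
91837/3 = 91837/3 = 30612.33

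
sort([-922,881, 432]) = [ - 922,  432,881 ]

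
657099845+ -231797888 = 425301957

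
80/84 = 20/21 = 0.95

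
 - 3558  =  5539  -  9097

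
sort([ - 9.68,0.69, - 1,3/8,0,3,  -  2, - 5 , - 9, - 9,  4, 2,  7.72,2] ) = [ - 9.68, - 9,-9,  -  5,-2, - 1,0 , 3/8,0.69,  2,2,3,4, 7.72 ] 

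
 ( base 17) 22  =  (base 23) 1d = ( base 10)36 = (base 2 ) 100100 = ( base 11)33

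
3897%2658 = 1239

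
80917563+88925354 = 169842917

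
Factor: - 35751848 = - 2^3*11^1*406271^1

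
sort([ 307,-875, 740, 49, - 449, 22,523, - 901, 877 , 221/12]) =[ - 901,  -  875,  -  449, 221/12, 22, 49,307,523, 740, 877] 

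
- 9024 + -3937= - 12961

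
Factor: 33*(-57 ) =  - 1881 = -3^2*11^1*19^1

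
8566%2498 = 1072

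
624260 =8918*70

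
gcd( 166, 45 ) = 1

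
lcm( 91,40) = 3640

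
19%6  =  1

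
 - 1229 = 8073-9302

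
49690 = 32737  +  16953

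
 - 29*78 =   -  2262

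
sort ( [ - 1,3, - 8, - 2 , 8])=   [ - 8, - 2, - 1 , 3 , 8 ] 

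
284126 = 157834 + 126292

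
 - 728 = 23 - 751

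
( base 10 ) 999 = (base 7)2625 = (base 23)1KA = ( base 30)139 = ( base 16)3E7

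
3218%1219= 780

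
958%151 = 52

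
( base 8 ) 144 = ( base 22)4C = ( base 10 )100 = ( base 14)72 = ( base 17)5F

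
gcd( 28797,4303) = 331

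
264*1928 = 508992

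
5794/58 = 99 +26/29 = 99.90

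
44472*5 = 222360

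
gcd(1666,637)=49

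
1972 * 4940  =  9741680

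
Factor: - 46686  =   - 2^1*3^1*31^1 * 251^1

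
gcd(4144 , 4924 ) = 4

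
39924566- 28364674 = 11559892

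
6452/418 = 3226/209 = 15.44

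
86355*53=4576815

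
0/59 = 0 = 0.00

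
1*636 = 636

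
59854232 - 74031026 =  -14176794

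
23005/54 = 426 + 1/54 = 426.02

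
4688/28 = 1172/7 = 167.43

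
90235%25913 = 12496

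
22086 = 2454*9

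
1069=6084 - 5015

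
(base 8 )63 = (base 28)1N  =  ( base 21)29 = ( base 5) 201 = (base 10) 51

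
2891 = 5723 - 2832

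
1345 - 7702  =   - 6357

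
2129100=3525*604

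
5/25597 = 5/25597  =  0.00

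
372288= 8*46536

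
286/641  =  286/641 = 0.45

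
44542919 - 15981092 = 28561827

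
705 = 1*705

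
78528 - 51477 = 27051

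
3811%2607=1204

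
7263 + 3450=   10713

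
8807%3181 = 2445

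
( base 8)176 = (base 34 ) 3O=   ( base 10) 126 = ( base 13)99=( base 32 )3U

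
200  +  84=284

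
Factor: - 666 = -2^1 * 3^2*37^1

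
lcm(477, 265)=2385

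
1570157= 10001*157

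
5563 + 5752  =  11315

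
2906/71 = 2906/71 = 40.93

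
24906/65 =383 + 11/65  =  383.17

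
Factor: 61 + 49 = 2^1*5^1*11^1= 110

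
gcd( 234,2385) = 9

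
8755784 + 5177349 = 13933133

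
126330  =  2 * 63165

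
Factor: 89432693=7^2 * 1825157^1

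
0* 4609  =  0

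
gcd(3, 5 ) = 1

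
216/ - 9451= -216/9451 = - 0.02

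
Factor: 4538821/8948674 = 92629/182626 = 2^( - 1)*127^( - 1)*211^1*439^1 * 719^( - 1)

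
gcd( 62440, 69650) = 70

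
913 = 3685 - 2772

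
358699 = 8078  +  350621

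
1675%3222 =1675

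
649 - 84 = 565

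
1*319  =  319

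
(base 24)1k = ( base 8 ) 54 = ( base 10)44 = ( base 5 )134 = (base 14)32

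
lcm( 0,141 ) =0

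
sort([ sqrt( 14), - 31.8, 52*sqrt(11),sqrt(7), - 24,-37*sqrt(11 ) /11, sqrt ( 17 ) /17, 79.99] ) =[ - 31.8 , - 24,-37*sqrt(11) /11, sqrt( 17) /17, sqrt( 7), sqrt( 14 ), 79.99,  52*sqrt( 11 )]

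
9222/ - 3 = -3074+0/1= -3074.00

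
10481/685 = 15+ 206/685 = 15.30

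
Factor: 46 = 2^1*23^1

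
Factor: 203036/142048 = 263/184 =2^( - 3 )*23^( - 1) *263^1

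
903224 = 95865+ 807359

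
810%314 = 182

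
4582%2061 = 460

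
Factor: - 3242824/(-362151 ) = 2^3*3^( - 4)*13^1 * 17^(-1 )*263^( - 1 )*31181^1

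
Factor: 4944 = 2^4 *3^1*103^1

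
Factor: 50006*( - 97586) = -4879885516=- 2^2*11^1*59^1*827^1*2273^1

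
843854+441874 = 1285728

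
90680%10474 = 6888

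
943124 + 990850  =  1933974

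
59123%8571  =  7697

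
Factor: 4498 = 2^1*13^1*173^1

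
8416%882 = 478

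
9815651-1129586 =8686065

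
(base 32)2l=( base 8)125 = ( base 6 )221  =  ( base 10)85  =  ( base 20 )45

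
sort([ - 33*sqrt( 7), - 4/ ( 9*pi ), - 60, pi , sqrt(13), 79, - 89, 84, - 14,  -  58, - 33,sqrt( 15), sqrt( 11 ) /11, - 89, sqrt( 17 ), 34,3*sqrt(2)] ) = [ - 89, - 89, - 33*sqrt(7 ), - 60,-58, - 33, - 14, - 4/(9* pi),  sqrt( 11 ) /11, pi, sqrt(13), sqrt(15), sqrt(17 ), 3*sqrt(2 )  ,  34,79, 84 ]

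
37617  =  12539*3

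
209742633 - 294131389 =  - 84388756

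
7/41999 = 7/41999 = 0.00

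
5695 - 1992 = 3703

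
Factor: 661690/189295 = 2^1*17^(-2 )*131^ (-1)*66169^1  =  132338/37859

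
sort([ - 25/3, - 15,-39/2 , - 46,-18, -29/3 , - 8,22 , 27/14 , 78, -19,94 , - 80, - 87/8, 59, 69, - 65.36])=[- 80 , - 65.36, - 46 , - 39/2 , - 19, - 18, - 15, - 87/8 , - 29/3,-25/3 , - 8, 27/14, 22, 59, 69,78 , 94 ] 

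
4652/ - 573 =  - 9 + 505/573 = - 8.12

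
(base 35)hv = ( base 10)626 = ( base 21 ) 18h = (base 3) 212012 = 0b1001110010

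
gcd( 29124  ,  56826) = 18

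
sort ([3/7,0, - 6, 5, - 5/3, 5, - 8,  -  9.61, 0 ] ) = [-9.61, - 8, - 6, - 5/3,0,0, 3/7,  5, 5 ] 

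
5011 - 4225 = 786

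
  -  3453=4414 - 7867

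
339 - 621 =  - 282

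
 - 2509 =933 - 3442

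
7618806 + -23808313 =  - 16189507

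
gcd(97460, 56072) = 4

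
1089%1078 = 11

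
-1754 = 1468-3222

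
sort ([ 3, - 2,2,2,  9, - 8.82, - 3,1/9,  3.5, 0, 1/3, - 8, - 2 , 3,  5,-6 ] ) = [ - 8.82, - 8, - 6,-3, - 2, -2  ,  0, 1/9, 1/3, 2,2,  3, 3, 3.5, 5,  9] 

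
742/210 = 3 +8/15 = 3.53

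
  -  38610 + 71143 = 32533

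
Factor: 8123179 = 59^1*131^1*1051^1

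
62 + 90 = 152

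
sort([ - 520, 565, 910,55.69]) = [ - 520,55.69, 565 , 910 ] 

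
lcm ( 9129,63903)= 63903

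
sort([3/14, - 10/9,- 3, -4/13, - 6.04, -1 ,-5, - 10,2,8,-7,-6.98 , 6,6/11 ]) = [ -10, - 7,-6.98,-6.04,- 5 , - 3, - 10/9, - 1 , -4/13, 3/14 , 6/11,2,  6, 8 ] 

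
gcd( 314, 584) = 2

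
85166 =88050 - 2884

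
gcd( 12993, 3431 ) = 1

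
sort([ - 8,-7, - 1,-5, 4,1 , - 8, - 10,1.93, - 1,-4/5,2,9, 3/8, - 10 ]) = [ - 10 , - 10, - 8, - 8  , - 7, - 5,-1,  -  1, - 4/5,3/8,1, 1.93, 2, 4,9]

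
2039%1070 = 969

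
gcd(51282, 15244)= 74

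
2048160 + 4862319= 6910479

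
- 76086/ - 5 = 76086/5  =  15217.20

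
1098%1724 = 1098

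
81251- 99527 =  - 18276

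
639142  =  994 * 643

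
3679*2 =7358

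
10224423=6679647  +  3544776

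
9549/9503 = 9549/9503 = 1.00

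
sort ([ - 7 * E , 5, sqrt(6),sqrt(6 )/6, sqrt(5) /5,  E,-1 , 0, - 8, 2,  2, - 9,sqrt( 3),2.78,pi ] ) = [ - 7 * E,-9, - 8, - 1,  0, sqrt( 6)/6,  sqrt (5) /5 , sqrt(3),  2, 2,sqrt(6), E, 2.78, pi, 5]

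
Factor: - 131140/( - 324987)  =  2^2*3^( - 1)*5^1*13^ ( - 2 ) * 79^1*83^1*641^( - 1)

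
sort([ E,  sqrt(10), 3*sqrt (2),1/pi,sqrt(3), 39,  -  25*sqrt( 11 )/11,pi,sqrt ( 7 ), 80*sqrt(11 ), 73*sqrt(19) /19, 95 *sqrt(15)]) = [ - 25*sqrt( 11 )/11, 1/pi, sqrt( 3 ),sqrt( 7 ),E,pi,sqrt( 10),3*sqrt( 2 ),73*sqrt(19)/19, 39, 80*sqrt( 11 ), 95* sqrt(15)]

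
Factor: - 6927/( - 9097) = 3^1*11^( - 1)*827^( - 1 ) * 2309^1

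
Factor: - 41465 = -5^1*8293^1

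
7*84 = 588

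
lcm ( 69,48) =1104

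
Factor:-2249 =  - 13^1*173^1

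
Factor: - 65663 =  - 13^1* 5051^1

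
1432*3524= 5046368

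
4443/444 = 10 + 1/148=   10.01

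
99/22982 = 99/22982 = 0.00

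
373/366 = 1 + 7/366 = 1.02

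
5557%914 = 73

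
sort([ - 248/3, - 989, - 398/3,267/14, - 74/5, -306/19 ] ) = [  -  989, - 398/3, - 248/3, - 306/19, -74/5, 267/14]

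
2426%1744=682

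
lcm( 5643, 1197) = 39501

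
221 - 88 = 133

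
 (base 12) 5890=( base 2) 10011010101100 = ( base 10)9900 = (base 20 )14F0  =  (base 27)DFI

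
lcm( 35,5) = 35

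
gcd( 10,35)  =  5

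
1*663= 663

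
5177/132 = 39 + 29/132=39.22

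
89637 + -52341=37296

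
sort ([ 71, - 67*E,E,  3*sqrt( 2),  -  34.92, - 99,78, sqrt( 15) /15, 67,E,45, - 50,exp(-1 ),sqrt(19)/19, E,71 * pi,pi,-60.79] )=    [-67*E, - 99, - 60.79, - 50,-34.92, sqrt( 19)/19, sqrt (15 )/15 , exp( - 1 ),E, E,E, pi,3*sqrt( 2),45,67,  71,78,71 * pi] 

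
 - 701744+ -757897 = -1459641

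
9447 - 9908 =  - 461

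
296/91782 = 148/45891 = 0.00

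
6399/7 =6399/7 = 914.14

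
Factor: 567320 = 2^3*5^1*13^1 * 1091^1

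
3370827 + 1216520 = 4587347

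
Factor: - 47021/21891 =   -  3^ ( - 1)*13^1*3617^1 * 7297^( - 1)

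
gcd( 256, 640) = 128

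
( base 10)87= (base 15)5c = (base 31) 2P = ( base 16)57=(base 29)30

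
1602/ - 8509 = -1 + 6907/8509 = -0.19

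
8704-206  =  8498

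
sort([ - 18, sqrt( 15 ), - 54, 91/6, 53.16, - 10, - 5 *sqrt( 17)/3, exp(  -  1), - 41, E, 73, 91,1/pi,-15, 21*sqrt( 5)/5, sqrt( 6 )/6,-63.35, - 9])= [ - 63.35, - 54,-41,-18,-15,-10, - 9, -5*sqrt(17)/3, 1/pi,exp(-1), sqrt( 6) /6, E,sqrt( 15), 21*sqrt( 5) /5,91/6, 53.16, 73, 91] 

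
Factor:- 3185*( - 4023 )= 3^3 * 5^1*7^2*13^1*149^1 = 12813255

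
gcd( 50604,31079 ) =1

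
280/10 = 28= 28.00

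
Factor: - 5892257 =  - 7^1*841751^1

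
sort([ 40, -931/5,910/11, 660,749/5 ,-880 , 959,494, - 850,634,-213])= [- 880, - 850, - 213,-931/5,40,910/11,749/5,494,634,660,959 ] 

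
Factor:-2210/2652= - 5/6 =-2^(-1 )*3^(  -  1 )*5^1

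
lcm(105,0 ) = 0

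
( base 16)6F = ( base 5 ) 421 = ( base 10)111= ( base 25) 4b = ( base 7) 216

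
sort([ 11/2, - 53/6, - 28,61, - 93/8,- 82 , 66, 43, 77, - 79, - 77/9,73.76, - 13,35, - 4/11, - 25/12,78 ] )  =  [-82,-79, - 28, - 13, - 93/8, - 53/6, - 77/9,  -  25/12, - 4/11 , 11/2 , 35 , 43,  61, 66,73.76,77, 78]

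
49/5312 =49/5312= 0.01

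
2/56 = 1/28 = 0.04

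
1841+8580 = 10421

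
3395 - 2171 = 1224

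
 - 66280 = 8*( - 8285) 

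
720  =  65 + 655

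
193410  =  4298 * 45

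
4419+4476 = 8895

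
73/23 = 73/23 = 3.17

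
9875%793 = 359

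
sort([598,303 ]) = [303, 598 ] 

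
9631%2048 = 1439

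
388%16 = 4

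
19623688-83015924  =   - 63392236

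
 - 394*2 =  - 788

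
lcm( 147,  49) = 147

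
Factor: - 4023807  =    -  3^1*173^1 *7753^1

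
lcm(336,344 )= 14448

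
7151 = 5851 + 1300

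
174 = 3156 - 2982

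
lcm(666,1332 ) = 1332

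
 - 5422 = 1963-7385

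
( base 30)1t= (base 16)3b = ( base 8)73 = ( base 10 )59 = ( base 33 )1Q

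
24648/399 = 8216/133= 61.77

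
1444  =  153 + 1291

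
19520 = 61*320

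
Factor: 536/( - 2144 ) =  - 2^( - 2) = - 1/4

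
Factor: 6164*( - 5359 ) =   -  2^2*23^2*67^1 *233^1 =-  33032876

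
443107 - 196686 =246421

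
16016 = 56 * 286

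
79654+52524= 132178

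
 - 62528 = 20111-82639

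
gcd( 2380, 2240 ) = 140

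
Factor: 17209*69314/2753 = 2^1*7^1*2753^( - 1 )*4951^1*17209^1 = 1192824626/2753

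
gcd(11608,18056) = 8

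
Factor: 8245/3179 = 485/187 = 5^1*11^( - 1 )*17^( - 1)*97^1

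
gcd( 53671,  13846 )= 1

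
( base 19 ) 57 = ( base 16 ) 66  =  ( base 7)204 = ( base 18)5C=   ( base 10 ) 102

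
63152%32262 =30890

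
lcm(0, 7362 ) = 0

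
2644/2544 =661/636 = 1.04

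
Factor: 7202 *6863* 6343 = 2^1 * 13^1 * 277^1*6343^1*6863^1 = 313517528818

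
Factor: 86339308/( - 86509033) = - 2^2 * 11^3*13^( - 1)*19^( - 1)*577^( - 1 )*607^( - 1)*16217^1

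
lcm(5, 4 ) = 20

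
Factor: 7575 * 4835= 3^1 * 5^3*101^1*967^1  =  36625125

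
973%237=25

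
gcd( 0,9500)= 9500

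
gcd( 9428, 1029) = 1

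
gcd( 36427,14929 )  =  1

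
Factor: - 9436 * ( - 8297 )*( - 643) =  - 50340786356=   -  2^2*7^1 * 337^1 *643^1 * 8297^1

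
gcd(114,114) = 114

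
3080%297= 110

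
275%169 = 106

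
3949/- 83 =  - 48 + 35/83 = - 47.58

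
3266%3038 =228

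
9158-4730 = 4428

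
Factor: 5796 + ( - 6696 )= - 900 = -2^2*3^2*5^2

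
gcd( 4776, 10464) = 24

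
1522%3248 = 1522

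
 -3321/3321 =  - 1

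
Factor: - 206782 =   -  2^1 * 103391^1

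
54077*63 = 3406851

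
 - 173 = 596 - 769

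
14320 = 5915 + 8405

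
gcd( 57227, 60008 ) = 1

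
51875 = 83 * 625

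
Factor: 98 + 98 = 196 = 2^2*7^2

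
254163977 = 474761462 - 220597485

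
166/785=166/785 = 0.21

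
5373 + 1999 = 7372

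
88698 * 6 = 532188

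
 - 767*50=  - 38350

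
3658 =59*62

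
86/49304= 43/24652 = 0.00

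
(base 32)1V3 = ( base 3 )2202210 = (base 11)1576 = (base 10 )2019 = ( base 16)7E3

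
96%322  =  96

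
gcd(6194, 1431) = 1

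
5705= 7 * 815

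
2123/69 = 2123/69  =  30.77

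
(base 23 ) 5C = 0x7F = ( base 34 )3P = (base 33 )3s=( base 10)127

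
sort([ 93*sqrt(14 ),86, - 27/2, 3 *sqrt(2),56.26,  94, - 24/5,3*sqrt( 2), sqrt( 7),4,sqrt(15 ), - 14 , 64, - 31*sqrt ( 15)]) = [  -  31*sqrt ( 15 ), - 14, - 27/2, - 24/5,sqrt(7),sqrt(15 ),4,3*sqrt( 2 ) , 3*sqrt(2),56.26,64, 86,94,93*sqrt( 14 )]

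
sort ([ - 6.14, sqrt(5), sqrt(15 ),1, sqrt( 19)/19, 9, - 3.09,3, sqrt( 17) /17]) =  [ - 6.14,  -  3.09,sqrt( 19 ) /19,sqrt(17)/17,  1,sqrt( 5 ), 3,  sqrt(15),9]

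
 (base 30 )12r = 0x3db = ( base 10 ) 987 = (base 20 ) 297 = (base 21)250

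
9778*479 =4683662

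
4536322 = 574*7903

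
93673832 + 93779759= 187453591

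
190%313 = 190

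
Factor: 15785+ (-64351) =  - 48566= - 2^1*7^1 * 3469^1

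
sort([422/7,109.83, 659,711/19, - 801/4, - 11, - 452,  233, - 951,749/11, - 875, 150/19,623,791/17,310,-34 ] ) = [ - 951, - 875, - 452, - 801/4 , - 34 , - 11,150/19 , 711/19,791/17, 422/7,749/11, 109.83,233,310,623,659] 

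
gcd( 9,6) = 3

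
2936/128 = 367/16 = 22.94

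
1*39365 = 39365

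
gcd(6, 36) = 6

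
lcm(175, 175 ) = 175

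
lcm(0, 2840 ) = 0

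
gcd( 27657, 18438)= 9219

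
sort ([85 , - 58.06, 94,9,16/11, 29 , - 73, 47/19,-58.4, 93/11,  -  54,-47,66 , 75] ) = [ - 73, - 58.4, - 58.06,  -  54,-47,16/11,47/19, 93/11,  9, 29 , 66,  75, 85 , 94] 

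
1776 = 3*592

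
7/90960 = 7/90960= 0.00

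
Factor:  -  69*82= - 5658  =  - 2^1*3^1 *23^1  *41^1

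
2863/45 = 63  +  28/45 = 63.62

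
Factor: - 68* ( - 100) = 2^4*5^2 *17^1 = 6800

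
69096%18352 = 14040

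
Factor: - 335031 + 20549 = - 2^1*7^2 * 3209^1=-314482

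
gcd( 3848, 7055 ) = 1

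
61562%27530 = 6502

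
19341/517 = 37 +212/517 = 37.41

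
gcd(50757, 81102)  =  21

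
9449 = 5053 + 4396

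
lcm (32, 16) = 32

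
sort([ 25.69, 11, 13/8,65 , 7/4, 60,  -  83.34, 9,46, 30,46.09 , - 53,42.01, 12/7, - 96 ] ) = [ - 96,-83.34 , - 53,13/8,  12/7,  7/4,9,11,25.69, 30,42.01,46, 46.09, 60,65]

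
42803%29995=12808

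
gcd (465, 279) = 93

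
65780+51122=116902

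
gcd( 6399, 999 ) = 27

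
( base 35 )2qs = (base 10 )3388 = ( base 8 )6474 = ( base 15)100D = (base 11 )2600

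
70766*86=6085876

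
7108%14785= 7108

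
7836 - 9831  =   - 1995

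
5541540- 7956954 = - 2415414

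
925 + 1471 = 2396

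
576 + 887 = 1463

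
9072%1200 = 672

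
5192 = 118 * 44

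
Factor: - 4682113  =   - 19^1*83^1*2969^1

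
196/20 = 9 + 4/5 = 9.80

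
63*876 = 55188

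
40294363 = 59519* 677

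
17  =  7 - - 10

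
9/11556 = 1/1284 = 0.00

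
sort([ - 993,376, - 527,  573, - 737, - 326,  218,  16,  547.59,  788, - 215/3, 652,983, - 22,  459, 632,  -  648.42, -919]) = [-993, - 919, - 737,- 648.42, - 527, - 326, - 215/3, - 22, 16 , 218, 376,459,  547.59 , 573,632,  652, 788,  983 ] 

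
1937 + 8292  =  10229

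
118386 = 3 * 39462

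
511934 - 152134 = 359800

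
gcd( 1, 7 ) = 1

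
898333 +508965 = 1407298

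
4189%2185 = 2004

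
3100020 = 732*4235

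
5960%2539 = 882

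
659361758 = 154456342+504905416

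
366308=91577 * 4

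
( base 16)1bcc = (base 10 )7116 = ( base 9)10676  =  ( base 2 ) 1101111001100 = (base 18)13H6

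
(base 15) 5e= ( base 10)89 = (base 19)4D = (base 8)131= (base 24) 3h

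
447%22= 7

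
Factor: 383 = 383^1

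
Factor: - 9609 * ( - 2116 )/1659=6777548/553 =2^2*7^( - 1 )*23^2*79^ ( - 1 )*3203^1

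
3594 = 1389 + 2205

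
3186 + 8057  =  11243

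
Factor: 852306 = 2^1 *3^1 * 7^2*13^1*223^1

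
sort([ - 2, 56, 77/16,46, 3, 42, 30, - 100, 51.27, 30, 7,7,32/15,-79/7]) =[ - 100, - 79/7, - 2, 32/15,  3, 77/16 , 7, 7,30, 30, 42, 46,51.27, 56]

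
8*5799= 46392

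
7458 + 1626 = 9084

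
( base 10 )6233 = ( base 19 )H51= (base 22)CJ7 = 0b1100001011001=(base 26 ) 95J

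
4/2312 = 1/578 = 0.00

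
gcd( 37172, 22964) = 4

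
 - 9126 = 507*(-18)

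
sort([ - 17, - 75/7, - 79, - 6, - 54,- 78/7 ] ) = [ - 79, - 54, - 17, - 78/7, - 75/7, - 6]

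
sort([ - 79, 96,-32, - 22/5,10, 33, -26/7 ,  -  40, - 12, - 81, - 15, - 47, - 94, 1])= [  -  94, - 81,  -  79,-47,  -  40, - 32, -15, - 12, - 22/5 , - 26/7,1, 10 , 33,96]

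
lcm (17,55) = 935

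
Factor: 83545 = 5^1*7^2*11^1*31^1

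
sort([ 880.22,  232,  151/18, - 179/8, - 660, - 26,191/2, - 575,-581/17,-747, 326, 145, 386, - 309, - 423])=[-747, - 660, - 575, - 423, - 309, - 581/17, - 26, - 179/8,151/18,191/2, 145 , 232,326, 386, 880.22]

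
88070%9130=5900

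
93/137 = 93/137=   0.68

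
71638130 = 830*86311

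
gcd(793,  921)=1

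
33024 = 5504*6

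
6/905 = 6/905 = 0.01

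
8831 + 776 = 9607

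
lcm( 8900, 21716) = 542900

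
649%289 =71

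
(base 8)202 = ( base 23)5f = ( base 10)130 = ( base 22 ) 5k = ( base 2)10000010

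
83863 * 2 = 167726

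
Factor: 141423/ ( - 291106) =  - 2^( - 1)*3^1*17^1*47^1*2467^( - 1) = - 2397/4934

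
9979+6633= 16612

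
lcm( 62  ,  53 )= 3286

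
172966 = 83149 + 89817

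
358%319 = 39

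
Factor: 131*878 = 2^1*131^1 * 439^1  =  115018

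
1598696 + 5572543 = 7171239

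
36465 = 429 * 85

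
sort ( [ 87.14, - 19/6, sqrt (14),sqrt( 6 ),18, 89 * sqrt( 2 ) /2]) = [ - 19/6, sqrt( 6 ),sqrt (14 ),18, 89*sqrt( 2 )/2, 87.14] 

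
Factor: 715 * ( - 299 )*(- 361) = 5^1 * 11^1 * 13^2* 19^2*23^1 = 77176385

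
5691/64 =88+ 59/64=   88.92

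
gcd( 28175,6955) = 5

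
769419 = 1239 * 621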